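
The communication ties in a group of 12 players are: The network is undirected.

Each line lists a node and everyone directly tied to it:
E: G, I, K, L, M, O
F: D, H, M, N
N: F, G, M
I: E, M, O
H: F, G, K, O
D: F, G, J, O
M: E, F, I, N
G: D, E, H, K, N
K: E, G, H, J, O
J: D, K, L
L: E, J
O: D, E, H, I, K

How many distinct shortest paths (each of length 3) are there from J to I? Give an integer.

4

The shortest distance is 3. The length-3 paths are: J–K–E–I; J–L–E–I; J–K–O–I; J–D–O–I.
That gives 4 distinct shortest paths.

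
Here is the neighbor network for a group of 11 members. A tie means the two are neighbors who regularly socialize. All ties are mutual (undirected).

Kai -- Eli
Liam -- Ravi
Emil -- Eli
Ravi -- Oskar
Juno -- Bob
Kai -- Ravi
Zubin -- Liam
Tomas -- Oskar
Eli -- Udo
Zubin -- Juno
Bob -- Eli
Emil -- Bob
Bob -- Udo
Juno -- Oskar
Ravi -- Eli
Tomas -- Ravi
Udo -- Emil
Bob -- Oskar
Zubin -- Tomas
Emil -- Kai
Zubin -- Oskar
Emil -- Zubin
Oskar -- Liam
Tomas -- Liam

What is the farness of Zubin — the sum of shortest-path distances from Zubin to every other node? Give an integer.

Distances from Zubin: Bob:2, Eli:2, Emil:1, Juno:1, Kai:2, Liam:1, Oskar:1, Ravi:2, Tomas:1, Udo:2.
Sum = 2 + 2 + 1 + 1 + 2 + 1 + 1 + 2 + 1 + 2 = 15.

15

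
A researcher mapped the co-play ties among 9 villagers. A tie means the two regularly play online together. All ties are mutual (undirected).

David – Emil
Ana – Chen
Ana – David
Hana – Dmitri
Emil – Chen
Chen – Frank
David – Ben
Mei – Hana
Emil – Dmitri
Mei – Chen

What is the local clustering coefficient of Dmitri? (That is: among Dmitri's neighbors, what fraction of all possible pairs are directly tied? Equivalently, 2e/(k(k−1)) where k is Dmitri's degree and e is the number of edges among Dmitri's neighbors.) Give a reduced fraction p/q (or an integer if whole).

0

Dmitri's neighbors: Emil and Hana (k = 2).
Possible neighbor pairs: C(2,2) = 1. Edges among them: none → e = 0.
Clustering(Dmitri) = 0/1.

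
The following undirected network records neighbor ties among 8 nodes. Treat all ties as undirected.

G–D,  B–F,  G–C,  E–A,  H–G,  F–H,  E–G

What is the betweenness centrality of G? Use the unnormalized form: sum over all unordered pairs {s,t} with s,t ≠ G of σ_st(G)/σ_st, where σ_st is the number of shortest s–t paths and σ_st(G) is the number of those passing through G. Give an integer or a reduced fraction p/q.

Pairs whose geodesics pass through G — B–D: 1; B–A: 1; B–E: 1; B–C: 1; D–H: 1; D–F: 1; D–A: 1; D–E: 1; D–C: 1; H–A: 1; H–E: 1; H–C: 1; F–A: 1; F–E: 1 … (+3 more pairs).
All other pairs contribute 0.
Summing the contributions gives betweenness(G) = 17.

17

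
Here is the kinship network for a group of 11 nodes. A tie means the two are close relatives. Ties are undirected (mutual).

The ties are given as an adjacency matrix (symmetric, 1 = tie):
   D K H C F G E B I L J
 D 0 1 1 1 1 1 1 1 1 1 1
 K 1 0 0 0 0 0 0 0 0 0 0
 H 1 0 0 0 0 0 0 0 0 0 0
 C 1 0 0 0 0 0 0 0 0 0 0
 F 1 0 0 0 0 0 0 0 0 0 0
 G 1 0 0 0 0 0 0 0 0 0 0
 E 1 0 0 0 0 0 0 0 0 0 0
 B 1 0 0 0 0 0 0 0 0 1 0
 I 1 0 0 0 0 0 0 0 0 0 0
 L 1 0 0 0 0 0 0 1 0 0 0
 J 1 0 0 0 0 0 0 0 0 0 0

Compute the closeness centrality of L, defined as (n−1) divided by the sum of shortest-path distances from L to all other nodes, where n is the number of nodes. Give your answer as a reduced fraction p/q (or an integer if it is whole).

5/9

Distances from L: B:1, C:2, D:1, E:2, F:2, G:2, H:2, I:2, J:2, K:2. Sum = 18.
n = 11, so closeness = 10/18 = 5/9.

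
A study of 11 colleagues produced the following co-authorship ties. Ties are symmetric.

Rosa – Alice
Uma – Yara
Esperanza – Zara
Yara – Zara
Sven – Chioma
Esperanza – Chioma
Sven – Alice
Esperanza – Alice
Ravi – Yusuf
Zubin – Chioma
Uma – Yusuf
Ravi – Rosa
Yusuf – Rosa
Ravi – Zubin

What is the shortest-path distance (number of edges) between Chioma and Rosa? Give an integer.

3

One shortest route is Chioma – Zubin – Ravi – Rosa, which uses 3 edges, and at distance 2 from Chioma we only reach {Alice, Ravi, Zara}, which does not include Rosa. So d(Chioma,Rosa) = 3.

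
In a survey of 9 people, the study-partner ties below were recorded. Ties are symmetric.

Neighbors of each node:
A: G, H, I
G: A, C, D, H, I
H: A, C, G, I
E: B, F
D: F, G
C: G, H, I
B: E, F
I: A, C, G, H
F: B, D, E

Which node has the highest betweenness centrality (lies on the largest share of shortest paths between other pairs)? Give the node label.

Unnormalized betweenness of each node: A:0, B:0, C:0, D:15, E:0, F:12, G:49/3, H:1/3, I:1/3.
G has the largest value, 49/3, making it the main broker — the node through which the most shortest paths run.

G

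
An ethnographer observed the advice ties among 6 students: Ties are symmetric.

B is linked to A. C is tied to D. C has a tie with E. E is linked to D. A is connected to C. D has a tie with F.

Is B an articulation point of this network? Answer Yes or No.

No

Even without B, every remaining node can still reach every other (the residual graph is connected), so B is not a cut vertex.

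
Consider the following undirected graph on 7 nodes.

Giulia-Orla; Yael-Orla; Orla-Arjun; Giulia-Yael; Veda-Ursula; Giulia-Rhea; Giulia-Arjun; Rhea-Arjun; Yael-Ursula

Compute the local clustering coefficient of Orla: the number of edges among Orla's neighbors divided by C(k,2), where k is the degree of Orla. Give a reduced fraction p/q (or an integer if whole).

Orla's neighbors: Arjun, Giulia, and Yael (k = 3).
Possible neighbor pairs: C(3,2) = 3. Edges among them: Arjun–Giulia, Giulia–Yael → e = 2.
Clustering(Orla) = 2/3.

2/3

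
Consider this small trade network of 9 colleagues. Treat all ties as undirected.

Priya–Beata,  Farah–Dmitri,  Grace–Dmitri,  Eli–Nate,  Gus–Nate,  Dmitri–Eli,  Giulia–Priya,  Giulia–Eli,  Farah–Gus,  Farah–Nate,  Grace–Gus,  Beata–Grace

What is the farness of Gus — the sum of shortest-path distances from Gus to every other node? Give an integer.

15

Distances from Gus: Beata:2, Dmitri:2, Eli:2, Farah:1, Giulia:3, Grace:1, Nate:1, Priya:3.
Sum = 2 + 2 + 2 + 1 + 3 + 1 + 1 + 3 = 15.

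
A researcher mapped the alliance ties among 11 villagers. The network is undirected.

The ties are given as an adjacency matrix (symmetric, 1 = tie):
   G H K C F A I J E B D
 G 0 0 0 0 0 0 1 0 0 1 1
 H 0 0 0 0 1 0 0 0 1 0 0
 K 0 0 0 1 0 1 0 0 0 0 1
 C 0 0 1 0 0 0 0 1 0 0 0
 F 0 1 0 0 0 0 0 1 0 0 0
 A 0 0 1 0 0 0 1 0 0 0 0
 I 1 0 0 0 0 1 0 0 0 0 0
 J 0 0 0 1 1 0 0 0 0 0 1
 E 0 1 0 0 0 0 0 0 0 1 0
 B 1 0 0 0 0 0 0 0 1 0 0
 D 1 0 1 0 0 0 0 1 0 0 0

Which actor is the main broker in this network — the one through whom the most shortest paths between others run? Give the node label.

Unnormalized betweenness of each node: A:2, B:22/3, C:17/6, D:77/6, E:13/3, F:20/3, G:43/3, H:4, I:10/3, J:73/6, K:43/6.
G has the largest value, 43/3, making it the main broker — the node through which the most shortest paths run.

G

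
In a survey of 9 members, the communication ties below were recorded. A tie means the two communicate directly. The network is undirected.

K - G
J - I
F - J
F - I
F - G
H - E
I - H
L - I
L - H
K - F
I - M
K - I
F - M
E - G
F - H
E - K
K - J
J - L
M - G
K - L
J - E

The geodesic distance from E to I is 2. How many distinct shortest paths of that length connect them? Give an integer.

The shortest distance is 2. The length-2 paths are: E–H–I; E–J–I; E–K–I.
That gives 3 distinct shortest paths.

3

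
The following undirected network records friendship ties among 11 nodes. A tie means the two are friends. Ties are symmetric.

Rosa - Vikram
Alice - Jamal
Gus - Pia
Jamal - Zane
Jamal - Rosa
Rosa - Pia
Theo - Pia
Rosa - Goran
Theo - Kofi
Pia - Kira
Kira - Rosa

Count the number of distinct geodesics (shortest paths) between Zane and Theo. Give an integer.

1

The shortest distance is 4, and the only length-4 path is Zane–Jamal–Rosa–Pia–Theo. So there is exactly 1 shortest path.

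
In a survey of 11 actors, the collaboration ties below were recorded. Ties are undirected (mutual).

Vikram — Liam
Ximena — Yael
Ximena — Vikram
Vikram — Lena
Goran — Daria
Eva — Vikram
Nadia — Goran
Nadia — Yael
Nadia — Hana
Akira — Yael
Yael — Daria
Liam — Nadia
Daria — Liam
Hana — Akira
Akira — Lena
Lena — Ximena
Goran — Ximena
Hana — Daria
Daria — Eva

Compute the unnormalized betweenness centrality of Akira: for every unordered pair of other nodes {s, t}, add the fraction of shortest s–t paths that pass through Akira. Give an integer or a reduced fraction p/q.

Pairs whose geodesics pass through Akira — Lena–Hana: 1; Lena–Daria: 2/6; Lena–Yael: 1/2; Lena–Nadia: 2/5; Hana–Vikram: 1/4; Hana–Yael: 1/3; Hana–Ximena: 2/6.
All other pairs contribute 0.
Summing the contributions gives betweenness(Akira) = 63/20.

63/20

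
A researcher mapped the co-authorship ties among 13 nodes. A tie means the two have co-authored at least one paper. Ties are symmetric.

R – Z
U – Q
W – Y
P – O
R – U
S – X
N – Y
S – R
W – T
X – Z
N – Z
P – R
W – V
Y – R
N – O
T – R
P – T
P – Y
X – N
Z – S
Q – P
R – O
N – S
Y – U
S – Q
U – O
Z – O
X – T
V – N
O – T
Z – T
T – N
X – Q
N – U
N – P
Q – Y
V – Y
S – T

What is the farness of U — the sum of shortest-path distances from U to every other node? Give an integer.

Distances from U: N:1, O:1, P:2, Q:1, R:1, S:2, T:2, V:2, W:2, X:2, Y:1, Z:2.
Sum = 1 + 1 + 2 + 1 + 1 + 2 + 2 + 2 + 2 + 2 + 1 + 2 = 19.

19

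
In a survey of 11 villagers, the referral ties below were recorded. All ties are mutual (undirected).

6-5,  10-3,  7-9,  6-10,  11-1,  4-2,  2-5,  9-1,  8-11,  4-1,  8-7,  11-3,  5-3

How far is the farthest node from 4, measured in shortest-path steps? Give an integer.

Distances from 4: 1:1, 2:1, 3:3, 5:2, 6:3, 7:3, 8:3, 9:2, 10:4, 11:2.
The largest is 4 (to 10), so the eccentricity of 4 is 4.

4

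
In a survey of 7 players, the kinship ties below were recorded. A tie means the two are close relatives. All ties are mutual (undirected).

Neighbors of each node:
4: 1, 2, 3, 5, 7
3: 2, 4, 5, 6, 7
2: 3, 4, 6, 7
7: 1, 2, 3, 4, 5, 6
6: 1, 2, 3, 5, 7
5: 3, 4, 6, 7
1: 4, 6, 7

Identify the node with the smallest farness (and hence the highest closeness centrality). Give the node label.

Farness (sum of distances to all others) for each node — 1:9, 2:8, 3:7, 4:7, 5:8, 6:7, 7:6.
The smallest farness is 6, for 7, so 7 has the highest closeness.

7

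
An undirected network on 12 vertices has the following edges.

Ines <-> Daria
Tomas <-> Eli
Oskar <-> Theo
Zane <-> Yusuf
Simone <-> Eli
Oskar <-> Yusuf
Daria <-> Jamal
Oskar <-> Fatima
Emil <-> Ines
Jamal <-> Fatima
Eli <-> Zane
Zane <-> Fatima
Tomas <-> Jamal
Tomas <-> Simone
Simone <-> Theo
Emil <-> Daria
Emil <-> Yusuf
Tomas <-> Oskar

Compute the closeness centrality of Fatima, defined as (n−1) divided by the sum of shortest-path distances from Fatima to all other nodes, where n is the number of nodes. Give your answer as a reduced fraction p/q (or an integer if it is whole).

1/2

Distances from Fatima: Daria:2, Eli:2, Emil:3, Ines:3, Jamal:1, Oskar:1, Simone:3, Theo:2, Tomas:2, Yusuf:2, Zane:1. Sum = 22.
n = 12, so closeness = 11/22 = 1/2.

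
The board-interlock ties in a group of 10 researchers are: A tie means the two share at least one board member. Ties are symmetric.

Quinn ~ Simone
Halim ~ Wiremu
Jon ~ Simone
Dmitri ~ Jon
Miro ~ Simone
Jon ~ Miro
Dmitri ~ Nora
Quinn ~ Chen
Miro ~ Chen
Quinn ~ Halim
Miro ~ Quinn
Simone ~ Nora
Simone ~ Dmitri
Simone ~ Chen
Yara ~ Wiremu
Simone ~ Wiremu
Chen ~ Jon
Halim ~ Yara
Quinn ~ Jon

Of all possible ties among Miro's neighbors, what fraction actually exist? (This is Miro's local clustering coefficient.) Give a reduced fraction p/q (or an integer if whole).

Miro's neighbors: Chen, Jon, Quinn, and Simone (k = 4).
Possible neighbor pairs: C(4,2) = 6. Edges among them: Chen–Jon, Chen–Quinn, Chen–Simone, Jon–Quinn, Jon–Simone, Quinn–Simone → e = 6.
Clustering(Miro) = 6/6 = 1.

1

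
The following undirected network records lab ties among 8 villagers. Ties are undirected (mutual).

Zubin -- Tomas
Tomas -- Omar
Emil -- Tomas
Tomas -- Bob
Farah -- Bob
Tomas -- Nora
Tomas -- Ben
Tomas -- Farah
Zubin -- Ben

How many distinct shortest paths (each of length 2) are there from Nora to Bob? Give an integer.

The shortest distance is 2, and the only length-2 path is Nora–Tomas–Bob. So there is exactly 1 shortest path.

1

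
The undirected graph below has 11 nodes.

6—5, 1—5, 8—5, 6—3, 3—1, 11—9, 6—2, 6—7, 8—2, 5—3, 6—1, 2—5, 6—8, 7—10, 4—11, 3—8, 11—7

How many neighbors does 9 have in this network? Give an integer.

1

9 is directly tied to 11. That is 1 neighbor, so the degree of 9 is 1.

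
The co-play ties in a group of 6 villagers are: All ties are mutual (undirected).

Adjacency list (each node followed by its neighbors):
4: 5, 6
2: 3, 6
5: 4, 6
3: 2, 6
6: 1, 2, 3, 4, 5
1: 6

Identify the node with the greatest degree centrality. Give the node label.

Degrees — 1:1, 2:2, 3:2, 4:2, 5:2, 6:5.
The maximum is 5, attained only by 6.

6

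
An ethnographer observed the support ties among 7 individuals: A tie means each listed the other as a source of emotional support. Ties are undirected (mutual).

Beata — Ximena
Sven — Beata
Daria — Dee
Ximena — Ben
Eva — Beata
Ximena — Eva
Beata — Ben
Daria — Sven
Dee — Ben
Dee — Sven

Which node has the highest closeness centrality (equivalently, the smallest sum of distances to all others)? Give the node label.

Beata

Farness (sum of distances to all others) for each node — Beata:8, Ben:9, Daria:12, Dee:10, Eva:12, Sven:9, Ximena:10.
The smallest farness is 8, for Beata, so Beata has the highest closeness.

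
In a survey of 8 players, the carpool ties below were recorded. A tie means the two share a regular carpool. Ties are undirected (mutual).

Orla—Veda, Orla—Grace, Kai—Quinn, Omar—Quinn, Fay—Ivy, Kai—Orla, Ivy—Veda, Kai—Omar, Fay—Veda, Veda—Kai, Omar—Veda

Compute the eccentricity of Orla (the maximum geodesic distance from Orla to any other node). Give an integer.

2

Distances from Orla: Fay:2, Grace:1, Ivy:2, Kai:1, Omar:2, Quinn:2, Veda:1.
The largest is 2 (to Omar, Quinn, Ivy, and Fay), so the eccentricity of Orla is 2.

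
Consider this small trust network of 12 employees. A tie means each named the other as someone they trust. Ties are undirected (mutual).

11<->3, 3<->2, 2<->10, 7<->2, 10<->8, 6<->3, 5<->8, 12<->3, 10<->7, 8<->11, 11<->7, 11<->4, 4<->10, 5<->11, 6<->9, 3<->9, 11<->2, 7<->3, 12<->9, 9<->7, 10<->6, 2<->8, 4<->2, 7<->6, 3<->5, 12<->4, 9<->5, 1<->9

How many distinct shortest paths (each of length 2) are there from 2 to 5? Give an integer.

3

The shortest distance is 2. The length-2 paths are: 2–11–5; 2–8–5; 2–3–5.
That gives 3 distinct shortest paths.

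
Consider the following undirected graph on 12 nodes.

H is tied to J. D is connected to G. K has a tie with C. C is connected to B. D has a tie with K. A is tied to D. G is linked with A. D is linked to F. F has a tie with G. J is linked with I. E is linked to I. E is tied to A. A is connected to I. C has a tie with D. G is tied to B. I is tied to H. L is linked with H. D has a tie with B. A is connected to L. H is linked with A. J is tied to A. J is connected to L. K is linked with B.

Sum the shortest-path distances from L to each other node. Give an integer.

23

Distances from L: A:1, B:3, C:3, D:2, E:2, F:3, G:2, H:1, I:2, J:1, K:3.
Sum = 1 + 3 + 3 + 2 + 2 + 3 + 2 + 1 + 2 + 1 + 3 = 23.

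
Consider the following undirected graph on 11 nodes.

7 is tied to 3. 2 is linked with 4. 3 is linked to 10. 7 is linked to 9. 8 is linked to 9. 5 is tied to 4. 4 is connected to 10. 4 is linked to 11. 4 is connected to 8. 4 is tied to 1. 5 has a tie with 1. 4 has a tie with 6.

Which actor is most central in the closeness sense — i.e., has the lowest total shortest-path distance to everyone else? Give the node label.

4

Farness (sum of distances to all others) for each node — 1:22, 2:23, 3:24, 4:14, 5:22, 6:23, 7:29, 8:19, 9:24, 10:19, 11:23.
The smallest farness is 14, for 4, so 4 has the highest closeness.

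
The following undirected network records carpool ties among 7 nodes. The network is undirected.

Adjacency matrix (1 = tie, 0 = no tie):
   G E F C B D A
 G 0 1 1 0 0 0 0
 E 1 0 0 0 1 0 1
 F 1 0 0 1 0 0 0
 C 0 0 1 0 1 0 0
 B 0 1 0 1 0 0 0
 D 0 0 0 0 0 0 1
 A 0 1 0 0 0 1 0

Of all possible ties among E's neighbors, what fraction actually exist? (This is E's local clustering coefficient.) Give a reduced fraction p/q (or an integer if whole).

0

E's neighbors: A, B, and G (k = 3).
Possible neighbor pairs: C(3,2) = 3. Edges among them: none → e = 0.
Clustering(E) = 0/3 = 0.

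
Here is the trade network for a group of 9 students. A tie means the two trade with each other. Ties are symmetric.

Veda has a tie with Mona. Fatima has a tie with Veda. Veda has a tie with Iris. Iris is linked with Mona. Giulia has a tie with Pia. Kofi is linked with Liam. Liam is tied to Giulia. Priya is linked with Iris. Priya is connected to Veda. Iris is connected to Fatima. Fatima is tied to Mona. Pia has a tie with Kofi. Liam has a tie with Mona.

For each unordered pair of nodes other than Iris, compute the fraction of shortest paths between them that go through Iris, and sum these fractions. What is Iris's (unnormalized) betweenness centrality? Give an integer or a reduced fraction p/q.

Pairs whose geodesics pass through Iris — Pia–Priya: 2/4; Kofi–Priya: 1/2; Liam–Priya: 1/2; Giulia–Priya: 1/2; Fatima–Priya: 1/2; Mona–Priya: 1/2.
All other pairs contribute 0.
Summing the contributions gives betweenness(Iris) = 3.

3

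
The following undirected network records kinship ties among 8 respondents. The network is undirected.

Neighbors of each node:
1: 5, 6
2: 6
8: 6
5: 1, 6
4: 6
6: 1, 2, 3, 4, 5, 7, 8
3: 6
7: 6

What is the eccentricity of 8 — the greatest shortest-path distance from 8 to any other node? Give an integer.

2

Distances from 8: 1:2, 2:2, 3:2, 4:2, 5:2, 6:1, 7:2.
The largest is 2 (to 7, 3, 2, 5, 1, and 4), so the eccentricity of 8 is 2.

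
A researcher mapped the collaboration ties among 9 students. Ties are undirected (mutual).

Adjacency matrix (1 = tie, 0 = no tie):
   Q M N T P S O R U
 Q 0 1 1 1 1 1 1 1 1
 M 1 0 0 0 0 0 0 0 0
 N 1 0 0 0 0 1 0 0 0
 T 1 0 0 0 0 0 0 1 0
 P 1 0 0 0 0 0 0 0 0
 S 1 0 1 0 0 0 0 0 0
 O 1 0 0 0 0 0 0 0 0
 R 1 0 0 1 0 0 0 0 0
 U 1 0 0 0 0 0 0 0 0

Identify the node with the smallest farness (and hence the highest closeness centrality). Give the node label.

Farness (sum of distances to all others) for each node — M:15, N:14, O:15, P:15, Q:8, R:14, S:14, T:14, U:15.
The smallest farness is 8, for Q, so Q has the highest closeness.

Q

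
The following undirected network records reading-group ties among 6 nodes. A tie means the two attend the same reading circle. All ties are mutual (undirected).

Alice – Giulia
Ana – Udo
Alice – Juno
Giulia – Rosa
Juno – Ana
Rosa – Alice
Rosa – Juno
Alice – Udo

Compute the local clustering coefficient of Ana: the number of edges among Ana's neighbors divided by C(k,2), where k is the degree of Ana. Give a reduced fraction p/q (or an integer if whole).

0

Ana's neighbors: Juno and Udo (k = 2).
Possible neighbor pairs: C(2,2) = 1. Edges among them: none → e = 0.
Clustering(Ana) = 0/1.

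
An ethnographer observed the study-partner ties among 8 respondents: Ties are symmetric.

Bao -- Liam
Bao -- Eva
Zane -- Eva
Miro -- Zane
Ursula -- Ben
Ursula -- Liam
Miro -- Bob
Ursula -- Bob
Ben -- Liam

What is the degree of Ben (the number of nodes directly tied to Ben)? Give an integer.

2

Ben is directly tied to Liam and Ursula. That is 2 neighbors, so the degree of Ben is 2.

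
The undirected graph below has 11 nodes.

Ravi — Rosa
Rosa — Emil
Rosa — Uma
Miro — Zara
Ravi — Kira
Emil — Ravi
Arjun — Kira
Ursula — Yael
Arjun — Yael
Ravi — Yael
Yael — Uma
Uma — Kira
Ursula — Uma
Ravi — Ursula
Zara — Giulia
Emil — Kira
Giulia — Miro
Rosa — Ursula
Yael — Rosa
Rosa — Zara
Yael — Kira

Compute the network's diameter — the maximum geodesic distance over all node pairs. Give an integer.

4

Eccentricity of each node (its greatest distance to any other): Arjun:4, Emil:3, Giulia:4, Kira:4, Miro:4, Ravi:3, Rosa:2, Uma:3, Ursula:3, Yael:3, Zara:3.
The maximum eccentricity is 4, realized for instance by the pair Giulia–Kira via Giulia – Zara – Rosa – Ravi – Kira. So the diameter is 4.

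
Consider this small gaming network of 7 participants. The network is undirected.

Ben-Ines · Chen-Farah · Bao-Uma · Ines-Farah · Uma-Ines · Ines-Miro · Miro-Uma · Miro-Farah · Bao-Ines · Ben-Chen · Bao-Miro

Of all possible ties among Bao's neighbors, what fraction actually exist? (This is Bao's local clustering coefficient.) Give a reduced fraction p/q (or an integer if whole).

1

Bao's neighbors: Ines, Miro, and Uma (k = 3).
Possible neighbor pairs: C(3,2) = 3. Edges among them: Ines–Miro, Ines–Uma, Miro–Uma → e = 3.
Clustering(Bao) = 3/3 = 1.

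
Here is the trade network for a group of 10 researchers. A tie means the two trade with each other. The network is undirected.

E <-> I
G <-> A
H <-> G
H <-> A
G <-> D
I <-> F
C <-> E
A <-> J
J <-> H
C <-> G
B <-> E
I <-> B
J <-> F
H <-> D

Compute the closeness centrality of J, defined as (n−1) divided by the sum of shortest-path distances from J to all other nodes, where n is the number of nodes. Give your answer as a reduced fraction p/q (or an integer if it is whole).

Distances from J: A:1, B:3, C:3, D:2, E:3, F:1, G:2, H:1, I:2. Sum = 18.
n = 10, so closeness = 9/18 = 1/2.

1/2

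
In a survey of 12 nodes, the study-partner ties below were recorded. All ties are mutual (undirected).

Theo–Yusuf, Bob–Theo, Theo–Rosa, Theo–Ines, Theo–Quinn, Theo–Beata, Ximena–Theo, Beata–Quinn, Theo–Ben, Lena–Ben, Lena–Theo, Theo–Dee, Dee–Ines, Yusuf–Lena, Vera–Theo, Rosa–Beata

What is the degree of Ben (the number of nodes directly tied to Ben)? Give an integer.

2

Ben is directly tied to Lena and Theo. That is 2 neighbors, so the degree of Ben is 2.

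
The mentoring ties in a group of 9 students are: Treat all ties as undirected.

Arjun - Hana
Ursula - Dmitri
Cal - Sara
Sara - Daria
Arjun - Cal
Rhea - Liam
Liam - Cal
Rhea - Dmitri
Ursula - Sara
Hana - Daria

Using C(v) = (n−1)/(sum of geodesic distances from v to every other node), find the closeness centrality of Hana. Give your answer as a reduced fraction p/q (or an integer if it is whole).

Distances from Hana: Arjun:1, Cal:2, Daria:1, Dmitri:4, Liam:3, Rhea:4, Sara:2, Ursula:3. Sum = 20.
n = 9, so closeness = 8/20 = 2/5.

2/5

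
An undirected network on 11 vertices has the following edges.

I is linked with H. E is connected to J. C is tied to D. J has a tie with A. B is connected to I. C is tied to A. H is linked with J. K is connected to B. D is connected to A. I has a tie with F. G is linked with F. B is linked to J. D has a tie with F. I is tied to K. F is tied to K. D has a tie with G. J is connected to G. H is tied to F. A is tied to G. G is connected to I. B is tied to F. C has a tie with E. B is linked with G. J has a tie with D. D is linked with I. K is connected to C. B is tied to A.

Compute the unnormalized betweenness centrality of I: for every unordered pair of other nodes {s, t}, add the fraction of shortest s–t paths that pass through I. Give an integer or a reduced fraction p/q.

Pairs whose geodesics pass through I — G–H: 1/3; G–K: 1/3; D–B: 1/5; D–H: 1/3; D–K: 1/3; C–H: 2/7; B–H: 1/3; H–K: 1/2.
All other pairs contribute 0.
Summing the contributions gives betweenness(I) = 557/210.

557/210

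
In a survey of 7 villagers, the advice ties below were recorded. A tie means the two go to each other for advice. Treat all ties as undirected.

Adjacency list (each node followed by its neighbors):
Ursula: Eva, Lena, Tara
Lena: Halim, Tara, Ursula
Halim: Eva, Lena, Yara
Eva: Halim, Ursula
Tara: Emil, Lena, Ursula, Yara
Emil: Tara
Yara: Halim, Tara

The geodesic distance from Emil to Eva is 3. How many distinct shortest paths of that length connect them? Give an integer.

1

The shortest distance is 3, and the only length-3 path is Emil–Tara–Ursula–Eva. So there is exactly 1 shortest path.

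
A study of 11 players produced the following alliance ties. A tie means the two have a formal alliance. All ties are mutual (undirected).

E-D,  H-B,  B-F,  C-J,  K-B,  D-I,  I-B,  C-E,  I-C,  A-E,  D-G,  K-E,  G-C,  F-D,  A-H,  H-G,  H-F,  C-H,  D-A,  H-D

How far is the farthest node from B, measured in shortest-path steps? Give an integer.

Distances from B: A:2, C:2, D:2, E:2, F:1, G:2, H:1, I:1, J:3, K:1.
The largest is 3 (to J), so the eccentricity of B is 3.

3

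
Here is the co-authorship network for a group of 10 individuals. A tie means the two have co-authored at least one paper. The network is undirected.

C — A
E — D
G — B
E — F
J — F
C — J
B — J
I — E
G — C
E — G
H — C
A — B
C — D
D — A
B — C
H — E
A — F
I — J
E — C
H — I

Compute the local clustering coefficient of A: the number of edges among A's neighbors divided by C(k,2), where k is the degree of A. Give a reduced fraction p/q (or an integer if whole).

A's neighbors: B, C, D, and F (k = 4).
Possible neighbor pairs: C(4,2) = 6. Edges among them: B–C, C–D → e = 2.
Clustering(A) = 2/6 = 1/3.

1/3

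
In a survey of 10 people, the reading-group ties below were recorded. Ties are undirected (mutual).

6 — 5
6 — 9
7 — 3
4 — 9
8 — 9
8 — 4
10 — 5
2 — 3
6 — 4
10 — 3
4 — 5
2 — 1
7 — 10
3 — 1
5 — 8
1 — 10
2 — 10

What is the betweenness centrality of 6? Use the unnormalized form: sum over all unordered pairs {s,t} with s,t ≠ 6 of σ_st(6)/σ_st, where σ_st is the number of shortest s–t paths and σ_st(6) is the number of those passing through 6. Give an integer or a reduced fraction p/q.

2

Pairs whose geodesics pass through 6 — 9–5: 1/3; 9–7: 1/3; 9–2: 1/3; 9–1: 1/3; 9–10: 1/3; 9–3: 1/3.
All other pairs contribute 0.
Summing the contributions gives betweenness(6) = 2.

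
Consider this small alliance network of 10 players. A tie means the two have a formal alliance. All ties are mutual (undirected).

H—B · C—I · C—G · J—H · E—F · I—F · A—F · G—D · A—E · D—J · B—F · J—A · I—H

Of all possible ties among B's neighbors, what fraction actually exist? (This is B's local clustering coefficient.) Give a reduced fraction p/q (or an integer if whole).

0

B's neighbors: F and H (k = 2).
Possible neighbor pairs: C(2,2) = 1. Edges among them: none → e = 0.
Clustering(B) = 0/1.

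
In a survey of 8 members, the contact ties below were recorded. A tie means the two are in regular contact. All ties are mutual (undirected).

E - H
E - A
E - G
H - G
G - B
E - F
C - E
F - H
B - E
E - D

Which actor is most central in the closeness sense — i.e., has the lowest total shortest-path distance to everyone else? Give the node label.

Farness (sum of distances to all others) for each node — A:13, B:12, C:13, D:13, E:7, F:12, G:11, H:11.
The smallest farness is 7, for E, so E has the highest closeness.

E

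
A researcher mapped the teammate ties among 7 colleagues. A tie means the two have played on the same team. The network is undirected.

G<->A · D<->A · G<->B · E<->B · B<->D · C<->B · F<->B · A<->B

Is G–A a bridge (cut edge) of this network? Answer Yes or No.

Even without that edge, G still reaches A via G – B – A, so the network stays connected. Not a bridge.

No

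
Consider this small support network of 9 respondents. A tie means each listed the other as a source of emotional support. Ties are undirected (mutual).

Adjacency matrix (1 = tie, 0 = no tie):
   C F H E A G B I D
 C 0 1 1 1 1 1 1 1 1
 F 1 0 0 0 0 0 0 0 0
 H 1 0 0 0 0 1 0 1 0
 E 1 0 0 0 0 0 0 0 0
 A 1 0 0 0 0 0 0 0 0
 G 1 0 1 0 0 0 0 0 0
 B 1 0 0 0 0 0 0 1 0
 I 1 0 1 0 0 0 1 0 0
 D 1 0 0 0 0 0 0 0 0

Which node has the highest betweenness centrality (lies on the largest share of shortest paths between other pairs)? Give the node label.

Unnormalized betweenness of each node: A:0, B:0, C:24, D:0, E:0, F:0, G:0, H:1/2, I:1/2.
C has the largest value, 24, making it the main broker — the node through which the most shortest paths run.

C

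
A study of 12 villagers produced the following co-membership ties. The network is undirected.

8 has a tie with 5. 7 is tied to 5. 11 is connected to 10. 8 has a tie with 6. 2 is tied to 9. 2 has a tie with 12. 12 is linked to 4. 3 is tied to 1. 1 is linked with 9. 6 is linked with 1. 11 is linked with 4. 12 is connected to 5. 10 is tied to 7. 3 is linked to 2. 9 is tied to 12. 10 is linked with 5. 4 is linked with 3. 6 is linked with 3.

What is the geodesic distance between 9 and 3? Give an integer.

2

One shortest route is 9 – 2 – 3, which uses 2 edges, and 9 and 3 are not directly tied, so nothing shorter exists. So d(9,3) = 2.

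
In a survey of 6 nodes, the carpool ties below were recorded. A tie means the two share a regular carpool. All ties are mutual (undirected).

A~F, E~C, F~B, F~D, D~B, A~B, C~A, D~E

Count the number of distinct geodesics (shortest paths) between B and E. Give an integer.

1

The shortest distance is 2, and the only length-2 path is B–D–E. So there is exactly 1 shortest path.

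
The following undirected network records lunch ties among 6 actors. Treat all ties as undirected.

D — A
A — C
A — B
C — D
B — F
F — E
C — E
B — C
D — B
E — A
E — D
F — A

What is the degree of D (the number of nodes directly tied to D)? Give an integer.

D is directly tied to A, B, C, and E. That is 4 neighbors, so the degree of D is 4.

4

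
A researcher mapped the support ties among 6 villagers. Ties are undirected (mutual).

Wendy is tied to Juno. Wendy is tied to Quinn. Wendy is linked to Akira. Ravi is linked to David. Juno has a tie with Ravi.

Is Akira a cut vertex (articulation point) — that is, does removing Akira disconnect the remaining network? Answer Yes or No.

Even without Akira, every remaining node can still reach every other (the residual graph is connected), so Akira is not a cut vertex.

No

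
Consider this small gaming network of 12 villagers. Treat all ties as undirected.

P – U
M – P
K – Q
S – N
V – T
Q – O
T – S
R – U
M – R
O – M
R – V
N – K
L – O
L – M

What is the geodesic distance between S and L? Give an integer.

5

One shortest route is S – N – K – Q – O – L, which uses 5 edges, and at distance 4 from S we only reach {M, O, U}, which does not include L. So d(S,L) = 5.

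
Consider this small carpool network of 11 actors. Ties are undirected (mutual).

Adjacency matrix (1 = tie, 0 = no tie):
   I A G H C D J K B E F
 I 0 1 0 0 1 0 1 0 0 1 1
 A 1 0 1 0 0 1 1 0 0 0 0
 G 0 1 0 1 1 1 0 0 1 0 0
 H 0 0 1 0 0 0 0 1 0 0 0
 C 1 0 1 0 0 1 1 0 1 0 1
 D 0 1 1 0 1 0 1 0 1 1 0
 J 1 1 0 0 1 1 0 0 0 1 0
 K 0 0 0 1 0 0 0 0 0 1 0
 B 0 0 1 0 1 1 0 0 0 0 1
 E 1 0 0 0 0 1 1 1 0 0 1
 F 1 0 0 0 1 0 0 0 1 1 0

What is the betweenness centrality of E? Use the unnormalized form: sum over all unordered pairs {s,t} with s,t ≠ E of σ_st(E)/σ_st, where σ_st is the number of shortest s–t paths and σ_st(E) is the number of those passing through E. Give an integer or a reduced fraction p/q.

161/20

Pairs whose geodesics pass through E — I–H: 1/3; I–D: 1/4; I–K: 1; A–K: 3/4; H–J: 1/4; H–F: 1/3; C–K: 4/5; D–K: 1; D–F: 1/3; J–K: 1; J–F: 1/3; K–B: 2/3; K–F: 1.
All other pairs contribute 0.
Summing the contributions gives betweenness(E) = 161/20.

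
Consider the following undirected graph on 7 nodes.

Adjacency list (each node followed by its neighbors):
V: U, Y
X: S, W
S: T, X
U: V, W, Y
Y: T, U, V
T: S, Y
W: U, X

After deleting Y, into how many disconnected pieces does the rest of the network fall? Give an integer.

1

Y's neighbors (T, U, and V) remain reachable from one another through other ties, so the rest of the network stays in one piece.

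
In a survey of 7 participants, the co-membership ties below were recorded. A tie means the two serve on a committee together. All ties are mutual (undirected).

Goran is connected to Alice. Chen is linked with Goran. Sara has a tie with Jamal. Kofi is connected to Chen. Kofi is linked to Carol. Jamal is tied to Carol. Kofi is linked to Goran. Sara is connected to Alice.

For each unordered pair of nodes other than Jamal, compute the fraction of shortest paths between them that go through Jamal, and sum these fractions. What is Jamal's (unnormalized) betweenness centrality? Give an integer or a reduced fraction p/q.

2

Pairs whose geodesics pass through Jamal — Sara–Kofi: 1/2; Sara–Carol: 1; Alice–Carol: 1/2.
All other pairs contribute 0.
Summing the contributions gives betweenness(Jamal) = 2.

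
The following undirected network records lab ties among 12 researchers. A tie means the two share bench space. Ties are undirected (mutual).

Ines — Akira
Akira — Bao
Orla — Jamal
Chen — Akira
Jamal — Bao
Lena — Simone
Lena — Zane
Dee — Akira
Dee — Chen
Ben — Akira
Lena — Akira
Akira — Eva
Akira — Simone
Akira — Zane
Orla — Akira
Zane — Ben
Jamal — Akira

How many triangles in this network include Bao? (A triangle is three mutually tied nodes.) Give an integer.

Bao's neighbors: Akira and Jamal.
Neighbor pairs that are themselves tied: Bao–Akira–Jamal. Each forms one triangle with Bao, for 1 in total.

1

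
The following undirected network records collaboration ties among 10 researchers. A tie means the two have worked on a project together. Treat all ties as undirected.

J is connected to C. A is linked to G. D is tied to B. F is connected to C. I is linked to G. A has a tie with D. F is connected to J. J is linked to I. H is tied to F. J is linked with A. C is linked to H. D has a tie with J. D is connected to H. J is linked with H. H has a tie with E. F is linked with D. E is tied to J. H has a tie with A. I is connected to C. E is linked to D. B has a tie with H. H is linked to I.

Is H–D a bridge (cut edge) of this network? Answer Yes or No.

No

Even without that edge, H still reaches D via H – F – D, so the network stays connected. Not a bridge.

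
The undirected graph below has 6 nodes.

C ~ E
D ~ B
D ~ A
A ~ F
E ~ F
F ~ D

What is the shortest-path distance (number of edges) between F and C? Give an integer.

One shortest route is F – E – C, which uses 2 edges, and F and C are not directly tied, so nothing shorter exists. So d(F,C) = 2.

2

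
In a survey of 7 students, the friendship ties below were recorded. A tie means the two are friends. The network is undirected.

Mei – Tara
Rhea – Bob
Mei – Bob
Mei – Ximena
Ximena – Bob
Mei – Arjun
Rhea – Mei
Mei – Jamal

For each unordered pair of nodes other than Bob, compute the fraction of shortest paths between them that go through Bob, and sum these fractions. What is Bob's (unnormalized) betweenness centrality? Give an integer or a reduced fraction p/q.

Pairs whose geodesics pass through Bob — Ximena–Rhea: 1/2.
All other pairs contribute 0.
Summing the contributions gives betweenness(Bob) = 1/2.

1/2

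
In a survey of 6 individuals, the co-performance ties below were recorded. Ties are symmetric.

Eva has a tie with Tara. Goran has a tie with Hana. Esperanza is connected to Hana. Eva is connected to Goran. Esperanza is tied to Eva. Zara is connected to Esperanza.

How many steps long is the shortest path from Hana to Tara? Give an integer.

One shortest route is Hana – Esperanza – Eva – Tara, which uses 3 edges, and at distance 2 from Hana we only reach {Eva, Zara}, which does not include Tara. So d(Hana,Tara) = 3.

3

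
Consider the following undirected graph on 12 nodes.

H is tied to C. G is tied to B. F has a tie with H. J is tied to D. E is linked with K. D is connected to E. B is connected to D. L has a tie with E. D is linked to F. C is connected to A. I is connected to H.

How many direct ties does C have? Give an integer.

2

C is directly tied to A and H. That is 2 neighbors, so the degree of C is 2.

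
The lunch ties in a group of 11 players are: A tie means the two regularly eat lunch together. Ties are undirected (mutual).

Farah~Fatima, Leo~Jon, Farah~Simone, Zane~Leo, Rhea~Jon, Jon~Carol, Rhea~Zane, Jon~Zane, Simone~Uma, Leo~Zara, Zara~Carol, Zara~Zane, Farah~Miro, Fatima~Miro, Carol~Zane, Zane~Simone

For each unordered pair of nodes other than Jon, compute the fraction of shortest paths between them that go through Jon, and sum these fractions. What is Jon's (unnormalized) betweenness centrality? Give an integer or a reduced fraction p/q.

4/3

Pairs whose geodesics pass through Jon — Rhea–Leo: 1/2; Rhea–Carol: 1/2; Leo–Carol: 1/3.
All other pairs contribute 0.
Summing the contributions gives betweenness(Jon) = 4/3.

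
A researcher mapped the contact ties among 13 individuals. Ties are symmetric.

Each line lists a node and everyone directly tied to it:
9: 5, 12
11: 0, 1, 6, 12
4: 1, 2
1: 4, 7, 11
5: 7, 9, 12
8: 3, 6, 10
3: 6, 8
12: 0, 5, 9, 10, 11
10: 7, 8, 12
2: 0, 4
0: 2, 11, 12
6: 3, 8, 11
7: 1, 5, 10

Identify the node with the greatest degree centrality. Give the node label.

12

Degrees — 0:3, 1:3, 2:2, 3:2, 4:2, 5:3, 6:3, 7:3, 8:3, 9:2, 10:3, 11:4, 12:5.
The maximum is 5, attained only by 12.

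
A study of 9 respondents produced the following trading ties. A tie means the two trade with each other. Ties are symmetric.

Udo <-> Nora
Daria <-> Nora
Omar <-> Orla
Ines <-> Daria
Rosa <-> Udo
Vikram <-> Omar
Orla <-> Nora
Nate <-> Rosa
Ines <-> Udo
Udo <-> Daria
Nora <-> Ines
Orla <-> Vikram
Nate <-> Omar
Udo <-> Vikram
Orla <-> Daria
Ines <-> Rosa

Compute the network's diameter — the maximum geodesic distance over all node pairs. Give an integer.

Eccentricity of each node (its greatest distance to any other): Daria:3, Ines:3, Nate:3, Nora:3, Omar:3, Orla:3, Rosa:3, Udo:2, Vikram:2.
The maximum eccentricity is 3, realized for instance by the pair Omar–Ines via Omar – Orla – Nora – Ines. So the diameter is 3.

3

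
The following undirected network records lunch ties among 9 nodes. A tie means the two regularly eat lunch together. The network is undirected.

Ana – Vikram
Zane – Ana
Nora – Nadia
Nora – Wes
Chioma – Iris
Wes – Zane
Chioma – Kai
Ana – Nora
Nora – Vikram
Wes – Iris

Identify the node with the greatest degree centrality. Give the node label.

Degrees — Ana:3, Chioma:2, Iris:2, Kai:1, Nadia:1, Nora:4, Vikram:2, Wes:3, Zane:2.
The maximum is 4, attained only by Nora.

Nora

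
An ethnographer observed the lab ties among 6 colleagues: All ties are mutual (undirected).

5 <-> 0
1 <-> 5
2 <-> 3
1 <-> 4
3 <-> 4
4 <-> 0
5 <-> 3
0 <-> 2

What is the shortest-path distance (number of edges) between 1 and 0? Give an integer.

2

One shortest route is 1 – 5 – 0, which uses 2 edges, and 1 and 0 are not directly tied, so nothing shorter exists. So d(1,0) = 2.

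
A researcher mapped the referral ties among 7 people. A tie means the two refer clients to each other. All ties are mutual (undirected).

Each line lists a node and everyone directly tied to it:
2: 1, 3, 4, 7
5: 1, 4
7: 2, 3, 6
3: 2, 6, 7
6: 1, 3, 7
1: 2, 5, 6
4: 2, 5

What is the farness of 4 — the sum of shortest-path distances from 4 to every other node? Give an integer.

11

Distances from 4: 1:2, 2:1, 3:2, 5:1, 6:3, 7:2.
Sum = 2 + 1 + 2 + 1 + 3 + 2 = 11.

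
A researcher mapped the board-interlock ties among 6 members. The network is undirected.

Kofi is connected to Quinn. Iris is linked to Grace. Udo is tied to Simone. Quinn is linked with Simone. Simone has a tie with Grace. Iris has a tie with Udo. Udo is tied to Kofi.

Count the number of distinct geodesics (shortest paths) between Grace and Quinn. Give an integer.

1

The shortest distance is 2, and the only length-2 path is Grace–Simone–Quinn. So there is exactly 1 shortest path.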